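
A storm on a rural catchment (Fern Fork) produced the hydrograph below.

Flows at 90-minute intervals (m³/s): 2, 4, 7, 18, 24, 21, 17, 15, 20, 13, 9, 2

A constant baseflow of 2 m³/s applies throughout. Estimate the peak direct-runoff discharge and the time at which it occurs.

Subtracting baseflow gives direct-runoff ordinates: 0.0, 2.0, 5.0, 16.0, 22.0, 19.0, 15.0, 13.0, 18.0, 11.0, 7.0, 0.0 m³/s.
The maximum is 22.0 m³/s, occurring at the reading for t = 6 h.

Q_p = 22.0 m³/s at t = 6 h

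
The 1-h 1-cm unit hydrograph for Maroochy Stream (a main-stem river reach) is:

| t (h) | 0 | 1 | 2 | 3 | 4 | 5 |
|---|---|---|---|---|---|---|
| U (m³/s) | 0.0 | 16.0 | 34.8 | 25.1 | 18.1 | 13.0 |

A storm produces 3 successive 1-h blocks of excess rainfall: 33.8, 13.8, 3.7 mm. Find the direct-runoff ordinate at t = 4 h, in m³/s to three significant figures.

By discrete convolution, Q_j = Σ (P_i / 10 mm) · U_{j−i}.
At t = 4 h (j=4): Q = (33.8/10)·18.1 + (13.8/10)·25.1 + (3.7/10)·34.8 = 109 m³/s.

Q ≈ 109 m³/s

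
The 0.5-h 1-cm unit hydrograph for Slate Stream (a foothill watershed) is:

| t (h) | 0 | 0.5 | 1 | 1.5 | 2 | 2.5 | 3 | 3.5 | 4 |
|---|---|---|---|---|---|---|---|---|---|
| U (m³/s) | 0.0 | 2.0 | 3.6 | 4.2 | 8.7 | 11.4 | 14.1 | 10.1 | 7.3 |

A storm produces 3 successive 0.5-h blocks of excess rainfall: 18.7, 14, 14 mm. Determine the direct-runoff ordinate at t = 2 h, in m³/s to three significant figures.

Q ≈ 27.2 m³/s

By discrete convolution, Q_j = Σ (P_i / 10 mm) · U_{j−i}.
At t = 2 h (j=4): Q = (18.7/10)·8.7 + (14/10)·4.2 + (14/10)·3.6 = 27.2 m³/s.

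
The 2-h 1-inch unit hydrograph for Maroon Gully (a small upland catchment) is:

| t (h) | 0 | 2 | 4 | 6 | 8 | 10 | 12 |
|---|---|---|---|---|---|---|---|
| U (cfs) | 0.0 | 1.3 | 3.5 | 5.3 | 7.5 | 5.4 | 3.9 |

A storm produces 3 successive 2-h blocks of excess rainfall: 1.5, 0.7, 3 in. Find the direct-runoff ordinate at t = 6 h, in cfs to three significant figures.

By discrete convolution, Q_j = Σ (P_i / 1 in) · U_{j−i}.
At t = 6 h (j=3): Q = (1.5/1)·5.3 + (0.7/1)·3.5 + (3/1)·1.3 = 14.3 cfs.

Q ≈ 14.3 cfs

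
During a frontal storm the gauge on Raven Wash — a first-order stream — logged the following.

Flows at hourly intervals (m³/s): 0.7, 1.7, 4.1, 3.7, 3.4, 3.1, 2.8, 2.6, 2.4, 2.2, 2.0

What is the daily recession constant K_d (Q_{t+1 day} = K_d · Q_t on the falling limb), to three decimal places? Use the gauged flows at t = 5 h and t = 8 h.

Between t = 5 h and t = 8 h the flow falls from 3.1 to 2.4 m³/s over 3×1 h = 3 h.
Per-interval ratio K = (2.4/3.1)^(1/3) = 0.9182; K_d = K^(24/1) = 0.129.

K_d ≈ 0.129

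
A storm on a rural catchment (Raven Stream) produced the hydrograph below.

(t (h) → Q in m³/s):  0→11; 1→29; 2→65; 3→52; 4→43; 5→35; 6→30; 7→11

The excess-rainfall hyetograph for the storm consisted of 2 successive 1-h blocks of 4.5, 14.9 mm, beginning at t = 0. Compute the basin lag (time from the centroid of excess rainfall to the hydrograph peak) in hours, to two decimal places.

t_L ≈ 0.73 h

Centroid of excess rainfall: t_c = Σ P_i·t̄_i / ΣP_i = 1.2680 h (block centres at 0.5, 1.5 h).
Hydrograph peak occurs at t = 2 h, so basin lag t_L = 2 − 1.2680 = 0.73 h.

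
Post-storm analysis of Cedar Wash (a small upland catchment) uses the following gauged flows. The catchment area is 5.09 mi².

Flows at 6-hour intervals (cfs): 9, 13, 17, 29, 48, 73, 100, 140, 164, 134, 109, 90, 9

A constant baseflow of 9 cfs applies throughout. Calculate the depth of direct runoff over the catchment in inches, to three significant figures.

d ≈ 1.49 in

Direct runoff: 0.0, 4.0, 8.0, 20.0, 39.0, 64.0, 91.0, 131.0, 155.0, 125.0, 100.0, 81.0, 0.0 cfs; ΣQ_DR = 818.0 cfs.
V = ΣQ_DR · Δt = 818.0 × 21600 s = 1.767 × 10^7 ft³.
Over A = 5.09 mi², depth = V / A = 1.49 in.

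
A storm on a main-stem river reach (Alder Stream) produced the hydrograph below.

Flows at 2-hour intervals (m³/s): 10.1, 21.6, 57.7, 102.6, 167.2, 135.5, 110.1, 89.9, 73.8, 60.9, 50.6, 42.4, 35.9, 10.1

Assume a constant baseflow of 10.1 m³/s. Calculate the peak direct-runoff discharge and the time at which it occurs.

Q_p = 157.1 m³/s at t = 8 h

Subtracting baseflow gives direct-runoff ordinates: 0.0, 11.5, 47.6, 92.5, 157.1, 125.4, 100.0, 79.8, 63.7, 50.8, 40.5, 32.3, 25.8, 0.0 m³/s.
The maximum is 157.1 m³/s, occurring at the reading for t = 8 h.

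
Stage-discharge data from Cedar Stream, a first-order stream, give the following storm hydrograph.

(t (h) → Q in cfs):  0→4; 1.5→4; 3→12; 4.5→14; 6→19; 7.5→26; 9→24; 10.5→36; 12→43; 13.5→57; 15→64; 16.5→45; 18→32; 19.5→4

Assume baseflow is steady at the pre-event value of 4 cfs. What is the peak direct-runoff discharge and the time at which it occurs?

Subtracting baseflow gives direct-runoff ordinates: 0.0, 0.0, 8.0, 10.0, 15.0, 22.0, 20.0, 32.0, 39.0, 53.0, 60.0, 41.0, 28.0, 0.0 cfs.
The maximum is 60.0 cfs, occurring at the reading for t = 15 h.

Q_p = 60.0 cfs at t = 15 h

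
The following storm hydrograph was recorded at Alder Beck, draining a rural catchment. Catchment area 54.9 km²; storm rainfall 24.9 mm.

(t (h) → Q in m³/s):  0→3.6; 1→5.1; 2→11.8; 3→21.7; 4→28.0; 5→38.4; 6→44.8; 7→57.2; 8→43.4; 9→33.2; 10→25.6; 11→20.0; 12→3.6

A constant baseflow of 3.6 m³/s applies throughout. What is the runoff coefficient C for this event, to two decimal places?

ΣQ_DR = 289.6 m³/s; V = ΣQ_DR·Δt = 1.043 × 10^6 m³.
Runoff depth d = V / A = 18.99 mm.
C = d / P = 18.99 / 24.9 = 0.76.

C ≈ 0.76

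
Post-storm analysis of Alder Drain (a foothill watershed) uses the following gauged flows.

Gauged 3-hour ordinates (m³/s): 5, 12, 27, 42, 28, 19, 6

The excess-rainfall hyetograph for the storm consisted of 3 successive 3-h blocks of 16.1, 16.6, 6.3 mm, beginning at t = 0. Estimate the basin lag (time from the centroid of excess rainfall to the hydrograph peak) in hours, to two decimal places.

t_L ≈ 5.25 h

Centroid of excess rainfall: t_c = Σ P_i·t̄_i / ΣP_i = 3.7462 h (block centres at 1.5, 4.5, 7.5 h).
Hydrograph peak occurs at t = 9 h, so basin lag t_L = 9 − 3.7462 = 5.25 h.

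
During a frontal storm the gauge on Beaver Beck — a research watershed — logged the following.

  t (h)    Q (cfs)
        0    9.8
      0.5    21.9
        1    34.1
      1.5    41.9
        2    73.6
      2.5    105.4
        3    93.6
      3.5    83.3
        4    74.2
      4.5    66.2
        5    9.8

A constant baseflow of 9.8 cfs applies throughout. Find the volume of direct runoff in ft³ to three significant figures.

Direct-runoff ordinates (Q − Q_b): 0.0, 12.1, 24.3, 32.1, 63.8, 95.6, 83.8, 73.5, 64.4, 56.4, 0.0 cfs.
ΣQ_DR = 506.0 cfs.
With Δt = 0.5 h = 1800 s, V = ΣQ_DR · Δt = 506.0 × 1800 = 9.11 × 10^5 ft³.

V ≈ 9.11 × 10^5 ft³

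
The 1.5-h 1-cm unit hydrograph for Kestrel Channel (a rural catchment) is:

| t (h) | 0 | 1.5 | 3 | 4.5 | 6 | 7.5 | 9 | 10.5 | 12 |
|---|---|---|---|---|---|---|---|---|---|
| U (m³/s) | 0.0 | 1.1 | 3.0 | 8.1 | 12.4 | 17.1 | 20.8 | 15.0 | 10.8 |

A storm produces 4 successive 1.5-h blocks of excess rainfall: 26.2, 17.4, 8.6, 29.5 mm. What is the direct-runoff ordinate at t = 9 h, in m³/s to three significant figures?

Q ≈ 119 m³/s

By discrete convolution, Q_j = Σ (P_i / 10 mm) · U_{j−i}.
At t = 9 h (j=6): Q = (26.2/10)·20.8 + (17.4/10)·17.1 + (8.6/10)·12.4 + (29.5/10)·8.1 = 119 m³/s.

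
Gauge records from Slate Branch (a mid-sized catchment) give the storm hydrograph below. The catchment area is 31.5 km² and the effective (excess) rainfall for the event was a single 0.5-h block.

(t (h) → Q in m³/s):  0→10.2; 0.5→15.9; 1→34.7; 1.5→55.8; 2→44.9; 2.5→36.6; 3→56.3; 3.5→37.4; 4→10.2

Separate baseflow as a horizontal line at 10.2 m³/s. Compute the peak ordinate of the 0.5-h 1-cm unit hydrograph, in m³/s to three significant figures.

Direct runoff: 0.0, 5.7, 24.5, 45.6, 34.7, 26.4, 46.1, 27.2, 0.0 m³/s; ΣQ_DR = 210.2 m³/s, peak = 46.1 m³/s.
Runoff depth d = ΣQ_DR·Δt / A = 210.2 × 1800 / (31.5 km²) = 12.01 mm.
The 1-cm UH is the DRH scaled by (10 mm)/d, so U_p = 46.1 × 10/12.01 = 38.4 m³/s.

U_p ≈ 38.4 m³/s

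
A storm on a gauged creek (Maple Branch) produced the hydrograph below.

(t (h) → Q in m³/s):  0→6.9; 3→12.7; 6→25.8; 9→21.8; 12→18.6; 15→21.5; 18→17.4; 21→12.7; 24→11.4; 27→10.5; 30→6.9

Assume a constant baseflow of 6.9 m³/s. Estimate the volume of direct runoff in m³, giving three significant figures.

V ≈ 9.75 × 10^5 m³

Direct-runoff ordinates (Q − Q_b): 0.0, 5.8, 18.9, 14.9, 11.7, 14.6, 10.5, 5.8, 4.5, 3.6, 0.0 m³/s.
ΣQ_DR = 90.30 m³/s.
With Δt = 3 h = 10800 s, V = ΣQ_DR · Δt = 90.30 × 10800 = 9.75 × 10^5 m³.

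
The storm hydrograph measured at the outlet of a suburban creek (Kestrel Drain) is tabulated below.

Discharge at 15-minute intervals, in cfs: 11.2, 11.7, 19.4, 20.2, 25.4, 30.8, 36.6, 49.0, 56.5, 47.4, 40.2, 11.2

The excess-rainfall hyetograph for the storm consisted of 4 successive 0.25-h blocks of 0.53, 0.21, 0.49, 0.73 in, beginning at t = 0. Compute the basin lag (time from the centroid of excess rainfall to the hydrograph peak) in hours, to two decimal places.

Centroid of excess rainfall: t_c = Σ P_i·t̄_i / ΣP_i = 0.5561 h (block centres at 0.125, 0.375, 0.625, 0.875 h).
Hydrograph peak occurs at t = 2 h, so basin lag t_L = 2 − 0.5561 = 1.44 h.

t_L ≈ 1.44 h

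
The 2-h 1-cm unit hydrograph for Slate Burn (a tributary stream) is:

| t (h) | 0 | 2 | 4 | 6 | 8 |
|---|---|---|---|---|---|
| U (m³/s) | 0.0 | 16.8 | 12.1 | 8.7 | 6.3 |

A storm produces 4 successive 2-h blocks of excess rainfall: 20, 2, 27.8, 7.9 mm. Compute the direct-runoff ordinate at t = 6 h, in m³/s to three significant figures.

By discrete convolution, Q_j = Σ (P_i / 10 mm) · U_{j−i}.
At t = 6 h (j=3): Q = (20/10)·8.7 + (2/10)·12.1 + (27.8/10)·16.8 + (7.9/10)·0.0 = 66.5 m³/s.

Q ≈ 66.5 m³/s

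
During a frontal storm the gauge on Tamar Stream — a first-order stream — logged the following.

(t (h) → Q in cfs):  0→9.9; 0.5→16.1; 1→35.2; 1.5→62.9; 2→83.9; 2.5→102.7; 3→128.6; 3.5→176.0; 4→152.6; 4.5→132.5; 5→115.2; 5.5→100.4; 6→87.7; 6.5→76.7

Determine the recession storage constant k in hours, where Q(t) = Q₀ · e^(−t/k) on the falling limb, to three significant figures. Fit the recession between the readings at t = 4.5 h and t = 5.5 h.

On the falling limb, Q drops from 132.5 to 100.4 cfs between t = 4.5 h and t = 5.5 h (Δt = 1 h).
k = −Δt / ln(Q₂/Q₁) = −1 / ln(100.4/132.5) = 3.60 h.

k ≈ 3.60 h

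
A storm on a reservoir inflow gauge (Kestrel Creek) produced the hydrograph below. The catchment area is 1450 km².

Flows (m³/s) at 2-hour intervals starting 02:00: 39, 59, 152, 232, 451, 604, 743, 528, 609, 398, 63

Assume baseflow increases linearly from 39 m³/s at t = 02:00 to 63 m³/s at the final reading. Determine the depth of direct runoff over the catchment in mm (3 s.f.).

Direct runoff: 0.00, 17.60, 108.20, 185.80, 402.40, 553.00, 689.60, 472.20, 550.80, 337.40, 0.00 m³/s; ΣQ_DR = 3317 m³/s.
V = ΣQ_DR · Δt = 3317 × 7200 s = 2.388 × 10^7 m³.
Over A = 1450 km², depth = V / A = 16.5 mm.

d ≈ 16.5 mm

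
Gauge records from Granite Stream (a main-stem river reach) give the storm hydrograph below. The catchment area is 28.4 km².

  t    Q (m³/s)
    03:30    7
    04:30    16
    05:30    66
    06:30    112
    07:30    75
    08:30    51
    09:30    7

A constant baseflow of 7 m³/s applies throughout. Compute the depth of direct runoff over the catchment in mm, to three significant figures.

Direct runoff: 0.0, 9.0, 59.0, 105.0, 68.0, 44.0, 0.0 m³/s; ΣQ_DR = 285.0 m³/s.
V = ΣQ_DR · Δt = 285.0 × 3600 s = 1.026 × 10^6 m³.
Over A = 28.4 km², depth = V / A = 36.1 mm.

d ≈ 36.1 mm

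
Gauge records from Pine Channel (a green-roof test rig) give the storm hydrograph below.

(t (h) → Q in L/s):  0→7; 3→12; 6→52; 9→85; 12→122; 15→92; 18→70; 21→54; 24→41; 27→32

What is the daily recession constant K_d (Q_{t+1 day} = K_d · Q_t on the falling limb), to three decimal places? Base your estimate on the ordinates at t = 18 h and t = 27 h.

K_d ≈ 0.124

Between t = 18 h and t = 27 h the flow falls from 70 to 32 L/s over 3×3 h = 9 h.
Per-interval ratio K = (32/70)^(1/3) = 0.7703; K_d = K^(24/3) = 0.124.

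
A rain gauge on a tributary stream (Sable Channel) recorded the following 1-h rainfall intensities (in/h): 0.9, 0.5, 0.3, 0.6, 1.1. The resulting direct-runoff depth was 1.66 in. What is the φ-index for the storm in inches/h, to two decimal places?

Only the 4 blocks with intensity above φ contribute runoff: 0.9, 0.5, 0.6, 1.1 in/h.
Σ(I−φ)·Δt = d  ⇒  (0.9+0.5+0.6+1.1 − 4φ)·1 = 1.66
φ = (3.100 − 1.66/1) / 4 = 0.36 in/h.

φ ≈ 0.36 in/h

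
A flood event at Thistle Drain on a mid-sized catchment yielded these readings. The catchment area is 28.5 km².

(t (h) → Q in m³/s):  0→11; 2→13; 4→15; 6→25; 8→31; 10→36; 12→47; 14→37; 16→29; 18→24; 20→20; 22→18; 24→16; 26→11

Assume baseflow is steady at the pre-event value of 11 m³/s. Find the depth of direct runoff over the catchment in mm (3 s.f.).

d ≈ 45.2 mm

Direct runoff: 0.0, 2.0, 4.0, 14.0, 20.0, 25.0, 36.0, 26.0, 18.0, 13.0, 9.0, 7.0, 5.0, 0.0 m³/s; ΣQ_DR = 179.0 m³/s.
V = ΣQ_DR · Δt = 179.0 × 7200 s = 1.289 × 10^6 m³.
Over A = 28.5 km², depth = V / A = 45.2 mm.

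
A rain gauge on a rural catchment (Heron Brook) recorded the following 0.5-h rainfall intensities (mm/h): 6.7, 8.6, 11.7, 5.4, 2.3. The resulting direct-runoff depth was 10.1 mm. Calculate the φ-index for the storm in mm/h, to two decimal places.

Only the 4 blocks with intensity above φ contribute runoff: 6.7, 8.6, 11.7, 5.4 mm/h.
Σ(I−φ)·Δt = d  ⇒  (6.7+8.6+11.7+5.4 − 4φ)·0.5 = 10.1
φ = (32.40 − 10.1/0.5) / 4 = 3.05 mm/h.

φ ≈ 3.05 mm/h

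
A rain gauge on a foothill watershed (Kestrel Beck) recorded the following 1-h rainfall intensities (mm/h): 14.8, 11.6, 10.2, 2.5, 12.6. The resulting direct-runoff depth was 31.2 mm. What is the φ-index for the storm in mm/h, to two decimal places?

φ ≈ 4.50 mm/h

Only the 4 blocks with intensity above φ contribute runoff: 14.8, 11.6, 10.2, 12.6 mm/h.
Σ(I−φ)·Δt = d  ⇒  (14.8+11.6+10.2+12.6 − 4φ)·1 = 31.2
φ = (49.20 − 31.2/1) / 4 = 4.50 mm/h.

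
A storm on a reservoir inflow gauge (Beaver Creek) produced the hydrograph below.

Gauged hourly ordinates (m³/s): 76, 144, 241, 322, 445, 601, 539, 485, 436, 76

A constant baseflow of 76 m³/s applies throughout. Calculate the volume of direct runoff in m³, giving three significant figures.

Direct-runoff ordinates (Q − Q_b): 0.0, 68.0, 165.0, 246.0, 369.0, 525.0, 463.0, 409.0, 360.0, 0.0 m³/s.
ΣQ_DR = 2605 m³/s.
With Δt = 1 h = 3600 s, V = ΣQ_DR · Δt = 2605 × 3600 = 9.38 × 10^6 m³.

V ≈ 9.38 × 10^6 m³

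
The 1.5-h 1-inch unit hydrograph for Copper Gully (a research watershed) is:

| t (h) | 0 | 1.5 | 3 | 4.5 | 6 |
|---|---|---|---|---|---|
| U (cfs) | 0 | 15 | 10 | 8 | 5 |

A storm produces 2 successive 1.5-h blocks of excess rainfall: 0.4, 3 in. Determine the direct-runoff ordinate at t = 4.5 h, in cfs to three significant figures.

By discrete convolution, Q_j = Σ (P_i / 1 in) · U_{j−i}.
At t = 4.5 h (j=3): Q = (0.4/1)·8 + (3/1)·10 = 33.2 cfs.

Q ≈ 33.2 cfs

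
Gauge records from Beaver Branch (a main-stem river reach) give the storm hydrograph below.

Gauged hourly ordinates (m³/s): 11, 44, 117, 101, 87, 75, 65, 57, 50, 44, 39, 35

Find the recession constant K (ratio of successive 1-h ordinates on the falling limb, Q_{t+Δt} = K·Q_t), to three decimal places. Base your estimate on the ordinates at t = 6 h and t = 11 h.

Using the recession-limb readings at t = 6 h and t = 11 h: Q falls from 65 to 35 m³/s over 5 intervals.
K = (Q₂/Q₁)^(1/5) = (35/65)^(1/5) = 0.884.

K ≈ 0.884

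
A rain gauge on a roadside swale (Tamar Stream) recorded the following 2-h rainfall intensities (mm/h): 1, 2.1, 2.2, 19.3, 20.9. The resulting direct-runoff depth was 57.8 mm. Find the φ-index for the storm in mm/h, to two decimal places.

Only the 2 blocks with intensity above φ contribute runoff: 19.3, 20.9 mm/h.
Σ(I−φ)·Δt = d  ⇒  (19.3+20.9 − 2φ)·2 = 57.8
φ = (40.20 − 57.8/2) / 2 = 5.65 mm/h.

φ ≈ 5.65 mm/h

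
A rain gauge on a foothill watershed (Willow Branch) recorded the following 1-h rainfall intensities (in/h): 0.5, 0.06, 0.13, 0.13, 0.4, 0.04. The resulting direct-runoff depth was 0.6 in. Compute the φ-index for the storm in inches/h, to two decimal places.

φ ≈ 0.15 in/h

Only the 2 blocks with intensity above φ contribute runoff: 0.5, 0.4 in/h.
Σ(I−φ)·Δt = d  ⇒  (0.5+0.4 − 2φ)·1 = 0.6
φ = (0.9000 − 0.6/1) / 2 = 0.15 in/h.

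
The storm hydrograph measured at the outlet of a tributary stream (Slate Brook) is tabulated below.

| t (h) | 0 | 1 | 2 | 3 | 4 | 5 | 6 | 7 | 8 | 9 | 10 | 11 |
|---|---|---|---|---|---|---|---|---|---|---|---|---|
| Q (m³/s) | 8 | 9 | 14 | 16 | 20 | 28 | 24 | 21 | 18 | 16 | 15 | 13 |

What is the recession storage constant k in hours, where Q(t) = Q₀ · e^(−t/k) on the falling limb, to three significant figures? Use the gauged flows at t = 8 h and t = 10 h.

On the falling limb, Q drops from 18 to 15 m³/s between t = 8 h and t = 10 h (Δt = 2 h).
k = −Δt / ln(Q₂/Q₁) = −2 / ln(15/18) = 11.0 h.

k ≈ 11.0 h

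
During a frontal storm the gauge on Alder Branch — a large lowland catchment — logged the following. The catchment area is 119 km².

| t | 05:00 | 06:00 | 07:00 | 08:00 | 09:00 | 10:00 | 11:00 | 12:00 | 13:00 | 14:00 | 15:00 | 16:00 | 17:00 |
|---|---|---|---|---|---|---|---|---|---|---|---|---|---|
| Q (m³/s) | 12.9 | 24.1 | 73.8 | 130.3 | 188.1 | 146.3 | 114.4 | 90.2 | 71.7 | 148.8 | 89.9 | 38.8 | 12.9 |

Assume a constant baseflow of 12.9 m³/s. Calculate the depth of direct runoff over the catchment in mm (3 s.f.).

Direct runoff: 0.0, 11.2, 60.9, 117.4, 175.2, 133.4, 101.5, 77.3, 58.8, 135.9, 77.0, 25.9, 0.0 m³/s; ΣQ_DR = 974.5 m³/s.
V = ΣQ_DR · Δt = 974.5 × 3600 s = 3.508 × 10^6 m³.
Over A = 119 km², depth = V / A = 29.5 mm.

d ≈ 29.5 mm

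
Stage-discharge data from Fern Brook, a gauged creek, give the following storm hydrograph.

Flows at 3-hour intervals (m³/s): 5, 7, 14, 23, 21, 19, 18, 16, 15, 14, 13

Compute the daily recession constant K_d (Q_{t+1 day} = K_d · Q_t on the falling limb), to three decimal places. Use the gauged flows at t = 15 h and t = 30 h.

Between t = 15 h and t = 30 h the flow falls from 19 to 13 m³/s over 5×3 h = 15 h.
Per-interval ratio K = (13/19)^(1/5) = 0.9269; K_d = K^(24/3) = 0.545.

K_d ≈ 0.545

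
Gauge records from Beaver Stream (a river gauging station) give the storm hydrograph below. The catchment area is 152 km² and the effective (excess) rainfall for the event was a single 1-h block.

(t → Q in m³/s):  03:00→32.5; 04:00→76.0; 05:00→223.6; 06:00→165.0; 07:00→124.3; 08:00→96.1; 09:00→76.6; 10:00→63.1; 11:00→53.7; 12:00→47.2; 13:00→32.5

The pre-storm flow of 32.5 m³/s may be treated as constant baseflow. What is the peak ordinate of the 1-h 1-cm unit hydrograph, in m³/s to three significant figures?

Direct runoff: 0.0, 43.5, 191.1, 132.5, 91.8, 63.6, 44.1, 30.6, 21.2, 14.7, 0.0 m³/s; ΣQ_DR = 633.1 m³/s, peak = 191.1 m³/s.
Runoff depth d = ΣQ_DR·Δt / A = 633.1 × 3600 / (152 km²) = 14.99 mm.
The 1-cm UH is the DRH scaled by (10 mm)/d, so U_p = 191.1 × 10/14.99 = 127 m³/s.

U_p ≈ 127 m³/s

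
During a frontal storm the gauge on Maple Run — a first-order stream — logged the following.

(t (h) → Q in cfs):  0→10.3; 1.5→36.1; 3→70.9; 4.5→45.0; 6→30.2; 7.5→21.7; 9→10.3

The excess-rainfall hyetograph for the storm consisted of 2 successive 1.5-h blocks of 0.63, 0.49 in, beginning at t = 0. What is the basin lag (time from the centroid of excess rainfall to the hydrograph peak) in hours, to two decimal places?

Centroid of excess rainfall: t_c = Σ P_i·t̄_i / ΣP_i = 1.4062 h (block centres at 0.75, 2.25 h).
Hydrograph peak occurs at t = 3 h, so basin lag t_L = 3 − 1.4062 = 1.59 h.

t_L ≈ 1.59 h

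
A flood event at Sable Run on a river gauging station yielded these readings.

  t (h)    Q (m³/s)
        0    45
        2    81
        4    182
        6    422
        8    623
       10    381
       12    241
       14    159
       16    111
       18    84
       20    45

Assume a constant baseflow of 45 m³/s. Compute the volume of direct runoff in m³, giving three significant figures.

Direct-runoff ordinates (Q − Q_b): 0.0, 36.0, 137.0, 377.0, 578.0, 336.0, 196.0, 114.0, 66.0, 39.0, 0.0 m³/s.
ΣQ_DR = 1879 m³/s.
With Δt = 2 h = 7200 s, V = ΣQ_DR · Δt = 1879 × 7200 = 1.35 × 10^7 m³.

V ≈ 1.35 × 10^7 m³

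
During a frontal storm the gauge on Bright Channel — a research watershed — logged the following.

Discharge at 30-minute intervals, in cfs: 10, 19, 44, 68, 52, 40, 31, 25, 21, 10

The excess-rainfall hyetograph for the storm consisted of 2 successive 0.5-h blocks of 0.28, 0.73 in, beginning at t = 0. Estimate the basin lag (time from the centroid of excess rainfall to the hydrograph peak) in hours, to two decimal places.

Centroid of excess rainfall: t_c = Σ P_i·t̄_i / ΣP_i = 0.6114 h (block centres at 0.25, 0.75 h).
Hydrograph peak occurs at t = 1.5 h, so basin lag t_L = 1.5 − 0.6114 = 0.89 h.

t_L ≈ 0.89 h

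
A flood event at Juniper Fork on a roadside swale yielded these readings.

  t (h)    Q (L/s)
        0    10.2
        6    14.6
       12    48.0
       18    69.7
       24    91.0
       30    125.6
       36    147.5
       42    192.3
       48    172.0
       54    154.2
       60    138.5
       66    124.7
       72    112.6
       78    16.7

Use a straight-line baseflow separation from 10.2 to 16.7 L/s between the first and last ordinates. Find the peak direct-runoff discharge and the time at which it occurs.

Subtracting baseflow gives direct-runoff ordinates: 0.00, 3.90, 36.80, 58.00, 78.80, 112.90, 134.30, 178.60, 157.80, 139.50, 123.30, 109.00, 96.40, 0.00 L/s.
The maximum is 178.60 L/s, occurring at the reading for t = 42 h.

Q_p = 178.60 L/s at t = 42 h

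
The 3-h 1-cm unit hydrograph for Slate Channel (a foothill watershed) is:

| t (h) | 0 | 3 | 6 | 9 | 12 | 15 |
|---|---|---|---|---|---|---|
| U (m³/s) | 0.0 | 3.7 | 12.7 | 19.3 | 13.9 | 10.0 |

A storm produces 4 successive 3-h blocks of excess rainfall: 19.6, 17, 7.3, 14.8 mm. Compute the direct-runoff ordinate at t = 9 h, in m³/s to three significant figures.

Q ≈ 62.1 m³/s

By discrete convolution, Q_j = Σ (P_i / 10 mm) · U_{j−i}.
At t = 9 h (j=3): Q = (19.6/10)·19.3 + (17/10)·12.7 + (7.3/10)·3.7 + (14.8/10)·0.0 = 62.1 m³/s.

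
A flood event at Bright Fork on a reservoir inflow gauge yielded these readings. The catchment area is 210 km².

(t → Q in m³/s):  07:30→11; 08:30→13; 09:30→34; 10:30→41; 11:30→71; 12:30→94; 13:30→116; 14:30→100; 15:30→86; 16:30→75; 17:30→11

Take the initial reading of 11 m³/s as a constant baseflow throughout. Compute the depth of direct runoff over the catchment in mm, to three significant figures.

Direct runoff: 0.0, 2.0, 23.0, 30.0, 60.0, 83.0, 105.0, 89.0, 75.0, 64.0, 0.0 m³/s; ΣQ_DR = 531.0 m³/s.
V = ΣQ_DR · Δt = 531.0 × 3600 s = 1.912 × 10^6 m³.
Over A = 210 km², depth = V / A = 9.10 mm.

d ≈ 9.10 mm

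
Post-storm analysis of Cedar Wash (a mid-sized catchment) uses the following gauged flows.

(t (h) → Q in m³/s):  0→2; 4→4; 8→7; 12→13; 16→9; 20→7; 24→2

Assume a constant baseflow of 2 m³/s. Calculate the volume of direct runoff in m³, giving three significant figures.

Direct-runoff ordinates (Q − Q_b): 0.0, 2.0, 5.0, 11.0, 7.0, 5.0, 0.0 m³/s.
ΣQ_DR = 30.00 m³/s.
With Δt = 4 h = 14400 s, V = ΣQ_DR · Δt = 30.00 × 14400 = 4.32 × 10^5 m³.

V ≈ 4.32 × 10^5 m³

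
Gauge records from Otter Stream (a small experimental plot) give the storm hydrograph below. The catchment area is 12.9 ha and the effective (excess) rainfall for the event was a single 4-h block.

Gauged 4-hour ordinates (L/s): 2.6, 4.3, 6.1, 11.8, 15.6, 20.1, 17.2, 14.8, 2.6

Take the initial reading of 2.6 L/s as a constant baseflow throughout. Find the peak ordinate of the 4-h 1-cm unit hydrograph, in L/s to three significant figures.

U_p ≈ 21.9 L/s

Direct runoff: 0.0, 1.7, 3.5, 9.2, 13.0, 17.5, 14.6, 12.2, 0.0 L/s; ΣQ_DR = 71.70 L/s, peak = 17.5 L/s.
Runoff depth d = ΣQ_DR·Δt / A = 71.70 × 14400 / (12.9 ha) = 8.004 mm.
The 1-cm UH is the DRH scaled by (10 mm)/d, so U_p = 17.5 × 10/8.004 = 21.9 L/s.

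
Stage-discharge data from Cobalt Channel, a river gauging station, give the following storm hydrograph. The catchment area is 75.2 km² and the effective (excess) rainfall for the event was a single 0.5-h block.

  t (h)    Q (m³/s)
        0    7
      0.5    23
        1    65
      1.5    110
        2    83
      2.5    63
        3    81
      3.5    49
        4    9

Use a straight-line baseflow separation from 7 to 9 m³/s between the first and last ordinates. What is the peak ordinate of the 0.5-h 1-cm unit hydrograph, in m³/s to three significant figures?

Direct runoff: 0.00, 15.75, 57.50, 102.25, 75.00, 54.75, 72.50, 40.25, 0.00 m³/s; ΣQ_DR = 418.0 m³/s, peak = 102.25 m³/s.
Runoff depth d = ΣQ_DR·Δt / A = 418.0 × 1800 / (75.2 km²) = 10.01 mm.
The 1-cm UH is the DRH scaled by (10 mm)/d, so U_p = 102.25 × 10/10.01 = 102 m³/s.

U_p ≈ 102 m³/s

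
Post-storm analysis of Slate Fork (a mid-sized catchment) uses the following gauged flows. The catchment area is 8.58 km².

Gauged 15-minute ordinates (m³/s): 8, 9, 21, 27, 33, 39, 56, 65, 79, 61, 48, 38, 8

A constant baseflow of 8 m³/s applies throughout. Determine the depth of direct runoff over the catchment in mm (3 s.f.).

d ≈ 40.7 mm

Direct runoff: 0.0, 1.0, 13.0, 19.0, 25.0, 31.0, 48.0, 57.0, 71.0, 53.0, 40.0, 30.0, 0.0 m³/s; ΣQ_DR = 388.0 m³/s.
V = ΣQ_DR · Δt = 388.0 × 900 s = 3.492 × 10^5 m³.
Over A = 8.58 km², depth = V / A = 40.7 mm.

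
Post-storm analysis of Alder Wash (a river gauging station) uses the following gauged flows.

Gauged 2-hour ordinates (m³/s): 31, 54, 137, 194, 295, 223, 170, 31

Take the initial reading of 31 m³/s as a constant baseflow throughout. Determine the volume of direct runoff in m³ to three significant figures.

Direct-runoff ordinates (Q − Q_b): 0.0, 23.0, 106.0, 163.0, 264.0, 192.0, 139.0, 0.0 m³/s.
ΣQ_DR = 887.0 m³/s.
With Δt = 2 h = 7200 s, V = ΣQ_DR · Δt = 887.0 × 7200 = 6.39 × 10^6 m³.

V ≈ 6.39 × 10^6 m³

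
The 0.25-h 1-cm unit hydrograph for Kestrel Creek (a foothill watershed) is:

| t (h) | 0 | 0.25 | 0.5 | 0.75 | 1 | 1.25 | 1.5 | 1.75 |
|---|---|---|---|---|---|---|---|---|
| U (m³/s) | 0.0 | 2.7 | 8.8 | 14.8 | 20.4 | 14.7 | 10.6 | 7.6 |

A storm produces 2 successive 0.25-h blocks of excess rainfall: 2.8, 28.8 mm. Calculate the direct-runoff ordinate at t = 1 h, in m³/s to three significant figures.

Q ≈ 48.3 m³/s

By discrete convolution, Q_j = Σ (P_i / 10 mm) · U_{j−i}.
At t = 1 h (j=4): Q = (2.8/10)·20.4 + (28.8/10)·14.8 = 48.3 m³/s.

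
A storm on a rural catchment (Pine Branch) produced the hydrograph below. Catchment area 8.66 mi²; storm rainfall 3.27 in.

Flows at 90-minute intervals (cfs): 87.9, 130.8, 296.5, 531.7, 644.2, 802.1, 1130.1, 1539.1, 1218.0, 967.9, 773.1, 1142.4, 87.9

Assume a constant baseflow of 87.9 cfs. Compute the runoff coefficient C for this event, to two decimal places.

ΣQ_DR = 8209 cfs; V = ΣQ_DR·Δt = 4.433 × 10^7 ft³.
Runoff depth d = V / A = 2.203 in.
C = d / P = 2.203 / 3.27 = 0.67.

C ≈ 0.67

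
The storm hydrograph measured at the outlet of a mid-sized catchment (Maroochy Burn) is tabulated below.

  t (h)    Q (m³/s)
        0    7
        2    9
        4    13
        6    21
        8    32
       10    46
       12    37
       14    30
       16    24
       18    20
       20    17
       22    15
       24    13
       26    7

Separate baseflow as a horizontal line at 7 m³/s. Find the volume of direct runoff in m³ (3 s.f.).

V ≈ 1.39 × 10^6 m³

Direct-runoff ordinates (Q − Q_b): 0.0, 2.0, 6.0, 14.0, 25.0, 39.0, 30.0, 23.0, 17.0, 13.0, 10.0, 8.0, 6.0, 0.0 m³/s.
ΣQ_DR = 193.0 m³/s.
With Δt = 2 h = 7200 s, V = ΣQ_DR · Δt = 193.0 × 7200 = 1.39 × 10^6 m³.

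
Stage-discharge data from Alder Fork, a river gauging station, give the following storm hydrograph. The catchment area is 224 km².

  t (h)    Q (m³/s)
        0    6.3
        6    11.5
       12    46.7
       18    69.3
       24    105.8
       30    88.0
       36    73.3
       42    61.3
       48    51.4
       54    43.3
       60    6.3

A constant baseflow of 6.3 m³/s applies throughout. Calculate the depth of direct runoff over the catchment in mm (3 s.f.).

d ≈ 47.6 mm

Direct runoff: 0.0, 5.2, 40.4, 63.0, 99.5, 81.7, 67.0, 55.0, 45.1, 37.0, 0.0 m³/s; ΣQ_DR = 493.9 m³/s.
V = ΣQ_DR · Δt = 493.9 × 21600 s = 1.067 × 10^7 m³.
Over A = 224 km², depth = V / A = 47.6 mm.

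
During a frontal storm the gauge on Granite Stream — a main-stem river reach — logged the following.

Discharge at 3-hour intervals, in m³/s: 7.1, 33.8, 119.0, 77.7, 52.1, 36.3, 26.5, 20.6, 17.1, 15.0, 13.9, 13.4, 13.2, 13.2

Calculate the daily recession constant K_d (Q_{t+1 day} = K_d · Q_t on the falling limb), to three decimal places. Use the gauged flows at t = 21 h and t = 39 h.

K_d ≈ 0.552

Between t = 21 h and t = 39 h the flow falls from 20.6 to 13.2 m³/s over 6×3 h = 18 h.
Per-interval ratio K = (13.2/20.6)^(1/6) = 0.9285; K_d = K^(24/3) = 0.552.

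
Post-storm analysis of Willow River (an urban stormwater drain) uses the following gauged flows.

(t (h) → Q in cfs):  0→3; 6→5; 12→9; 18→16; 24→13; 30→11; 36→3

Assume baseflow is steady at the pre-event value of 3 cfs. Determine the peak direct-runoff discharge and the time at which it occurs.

Subtracting baseflow gives direct-runoff ordinates: 0.0, 2.0, 6.0, 13.0, 10.0, 8.0, 0.0 cfs.
The maximum is 13.0 cfs, occurring at the reading for t = 18 h.

Q_p = 13.0 cfs at t = 18 h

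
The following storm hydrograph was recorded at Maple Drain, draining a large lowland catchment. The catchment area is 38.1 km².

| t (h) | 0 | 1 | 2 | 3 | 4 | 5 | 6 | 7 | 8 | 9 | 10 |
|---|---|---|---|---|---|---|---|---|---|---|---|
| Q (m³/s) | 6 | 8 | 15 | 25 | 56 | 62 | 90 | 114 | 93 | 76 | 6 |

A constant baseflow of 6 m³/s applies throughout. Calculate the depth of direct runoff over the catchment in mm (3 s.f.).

d ≈ 45.8 mm

Direct runoff: 0.0, 2.0, 9.0, 19.0, 50.0, 56.0, 84.0, 108.0, 87.0, 70.0, 0.0 m³/s; ΣQ_DR = 485.0 m³/s.
V = ΣQ_DR · Δt = 485.0 × 3600 s = 1.746 × 10^6 m³.
Over A = 38.1 km², depth = V / A = 45.8 mm.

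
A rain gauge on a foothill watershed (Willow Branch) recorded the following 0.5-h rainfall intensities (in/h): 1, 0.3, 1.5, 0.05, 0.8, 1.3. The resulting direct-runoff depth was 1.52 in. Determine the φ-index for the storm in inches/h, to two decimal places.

φ ≈ 0.39 in/h

Only the 4 blocks with intensity above φ contribute runoff: 1, 1.5, 0.8, 1.3 in/h.
Σ(I−φ)·Δt = d  ⇒  (1+1.5+0.8+1.3 − 4φ)·0.5 = 1.52
φ = (4.600 − 1.52/0.5) / 4 = 0.39 in/h.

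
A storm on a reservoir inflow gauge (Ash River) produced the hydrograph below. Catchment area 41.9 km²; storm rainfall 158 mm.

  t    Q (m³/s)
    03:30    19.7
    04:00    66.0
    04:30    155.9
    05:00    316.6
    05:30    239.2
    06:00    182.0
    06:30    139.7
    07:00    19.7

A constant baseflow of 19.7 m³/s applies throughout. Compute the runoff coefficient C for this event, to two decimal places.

ΣQ_DR = 981.2 m³/s; V = ΣQ_DR·Δt = 1.766 × 10^6 m³.
Runoff depth d = V / A = 42.15 mm.
C = d / P = 42.15 / 158 = 0.27.

C ≈ 0.27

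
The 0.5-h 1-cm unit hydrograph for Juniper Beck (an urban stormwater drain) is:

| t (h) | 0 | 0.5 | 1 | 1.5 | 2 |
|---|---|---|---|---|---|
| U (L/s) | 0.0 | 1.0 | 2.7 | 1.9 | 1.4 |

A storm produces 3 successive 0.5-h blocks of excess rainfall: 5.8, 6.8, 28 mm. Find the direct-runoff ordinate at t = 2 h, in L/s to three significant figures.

By discrete convolution, Q_j = Σ (P_i / 10 mm) · U_{j−i}.
At t = 2 h (j=4): Q = (5.8/10)·1.4 + (6.8/10)·1.9 + (28/10)·2.7 = 9.66 L/s.

Q ≈ 9.66 L/s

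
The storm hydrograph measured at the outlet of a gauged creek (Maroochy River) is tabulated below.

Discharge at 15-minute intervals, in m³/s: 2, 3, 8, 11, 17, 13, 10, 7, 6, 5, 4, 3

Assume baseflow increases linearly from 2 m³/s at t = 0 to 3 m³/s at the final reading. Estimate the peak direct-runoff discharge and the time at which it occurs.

Subtracting baseflow gives direct-runoff ordinates: 0.00, 0.91, 5.82, 8.73, 14.64, 10.55, 7.45, 4.36, 3.27, 2.18, 1.09, 0.00 m³/s.
The maximum is 14.64 m³/s, occurring at the reading for t = 1 h.

Q_p = 14.64 m³/s at t = 1 h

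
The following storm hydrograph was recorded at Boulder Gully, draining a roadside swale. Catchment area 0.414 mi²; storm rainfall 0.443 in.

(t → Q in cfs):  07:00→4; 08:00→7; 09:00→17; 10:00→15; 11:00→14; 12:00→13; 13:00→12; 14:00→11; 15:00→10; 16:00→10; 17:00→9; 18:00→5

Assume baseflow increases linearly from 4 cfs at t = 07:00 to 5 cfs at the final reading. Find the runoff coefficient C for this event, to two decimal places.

ΣQ_DR = 73.00 cfs; V = ΣQ_DR·Δt = 2.628 × 10^5 ft³.
Runoff depth d = V / A = 0.2732 in.
C = d / P = 0.2732 / 0.443 = 0.62.

C ≈ 0.62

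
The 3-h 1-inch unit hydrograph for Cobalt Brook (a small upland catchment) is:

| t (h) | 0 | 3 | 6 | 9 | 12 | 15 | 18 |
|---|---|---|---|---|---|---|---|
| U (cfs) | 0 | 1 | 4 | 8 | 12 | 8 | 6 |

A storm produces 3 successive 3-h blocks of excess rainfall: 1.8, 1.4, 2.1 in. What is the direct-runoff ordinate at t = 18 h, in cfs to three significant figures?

By discrete convolution, Q_j = Σ (P_i / 1 in) · U_{j−i}.
At t = 18 h (j=6): Q = (1.8/1)·6 + (1.4/1)·8 + (2.1/1)·12 = 47.2 cfs.

Q ≈ 47.2 cfs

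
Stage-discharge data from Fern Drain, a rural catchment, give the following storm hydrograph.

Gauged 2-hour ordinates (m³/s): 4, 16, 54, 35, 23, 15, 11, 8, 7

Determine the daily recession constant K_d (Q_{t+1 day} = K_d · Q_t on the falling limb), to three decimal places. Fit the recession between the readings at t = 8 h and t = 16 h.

K_d ≈ 0.028

Between t = 8 h and t = 16 h the flow falls from 23 to 7 m³/s over 4×2 h = 8 h.
Per-interval ratio K = (7/23)^(1/4) = 0.7427; K_d = K^(24/2) = 0.028.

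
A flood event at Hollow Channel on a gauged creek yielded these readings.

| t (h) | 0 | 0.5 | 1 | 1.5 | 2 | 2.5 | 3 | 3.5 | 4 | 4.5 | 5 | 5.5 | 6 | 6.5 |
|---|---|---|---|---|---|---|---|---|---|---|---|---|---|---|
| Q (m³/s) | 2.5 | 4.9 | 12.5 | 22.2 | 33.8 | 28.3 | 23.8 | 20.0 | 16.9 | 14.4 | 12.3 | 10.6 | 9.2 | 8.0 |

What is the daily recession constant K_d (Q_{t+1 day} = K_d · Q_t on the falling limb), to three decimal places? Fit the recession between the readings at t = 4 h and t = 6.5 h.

K_d ≈ 0.001

Between t = 4 h and t = 6.5 h the flow falls from 16.9 to 8.0 m³/s over 5×0.5 h = 2.5 h.
Per-interval ratio K = (8.0/16.9)^(1/5) = 0.8611; K_d = K^(24/0.5) = 0.001.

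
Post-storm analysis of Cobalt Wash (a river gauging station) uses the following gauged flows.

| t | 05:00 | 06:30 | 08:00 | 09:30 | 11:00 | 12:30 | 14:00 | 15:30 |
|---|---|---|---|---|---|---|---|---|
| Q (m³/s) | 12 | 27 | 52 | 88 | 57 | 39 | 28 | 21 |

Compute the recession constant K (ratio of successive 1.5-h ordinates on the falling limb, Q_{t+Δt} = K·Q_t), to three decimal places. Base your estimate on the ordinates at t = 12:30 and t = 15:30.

K ≈ 0.734

Using the recession-limb readings at t = 12:30 and t = 15:30: Q falls from 39 to 21 m³/s over 2 intervals.
K = (Q₂/Q₁)^(1/2) = (21/39)^(1/2) = 0.734.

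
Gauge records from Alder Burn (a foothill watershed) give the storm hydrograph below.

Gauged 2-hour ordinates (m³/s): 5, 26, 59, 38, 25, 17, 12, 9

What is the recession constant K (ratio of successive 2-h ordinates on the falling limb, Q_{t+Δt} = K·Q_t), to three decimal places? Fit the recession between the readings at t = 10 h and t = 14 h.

K ≈ 0.728

Using the recession-limb readings at t = 10 h and t = 14 h: Q falls from 17 to 9 m³/s over 2 intervals.
K = (Q₂/Q₁)^(1/2) = (9/17)^(1/2) = 0.728.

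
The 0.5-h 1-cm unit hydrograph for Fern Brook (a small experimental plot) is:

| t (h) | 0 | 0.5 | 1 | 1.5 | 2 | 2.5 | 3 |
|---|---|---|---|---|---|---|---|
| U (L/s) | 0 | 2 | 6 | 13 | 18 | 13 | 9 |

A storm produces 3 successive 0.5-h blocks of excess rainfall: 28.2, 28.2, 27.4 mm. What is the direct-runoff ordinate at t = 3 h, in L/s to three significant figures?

By discrete convolution, Q_j = Σ (P_i / 10 mm) · U_{j−i}.
At t = 3 h (j=6): Q = (28.2/10)·9 + (28.2/10)·13 + (27.4/10)·18 = 111 L/s.

Q ≈ 111 L/s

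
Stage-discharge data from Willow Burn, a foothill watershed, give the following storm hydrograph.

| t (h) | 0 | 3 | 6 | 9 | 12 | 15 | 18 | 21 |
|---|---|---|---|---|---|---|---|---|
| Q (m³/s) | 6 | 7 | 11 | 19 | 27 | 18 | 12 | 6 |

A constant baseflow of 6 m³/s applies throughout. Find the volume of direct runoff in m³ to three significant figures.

Direct-runoff ordinates (Q − Q_b): 0.0, 1.0, 5.0, 13.0, 21.0, 12.0, 6.0, 0.0 m³/s.
ΣQ_DR = 58.00 m³/s.
With Δt = 3 h = 10800 s, V = ΣQ_DR · Δt = 58.00 × 10800 = 6.26 × 10^5 m³.

V ≈ 6.26 × 10^5 m³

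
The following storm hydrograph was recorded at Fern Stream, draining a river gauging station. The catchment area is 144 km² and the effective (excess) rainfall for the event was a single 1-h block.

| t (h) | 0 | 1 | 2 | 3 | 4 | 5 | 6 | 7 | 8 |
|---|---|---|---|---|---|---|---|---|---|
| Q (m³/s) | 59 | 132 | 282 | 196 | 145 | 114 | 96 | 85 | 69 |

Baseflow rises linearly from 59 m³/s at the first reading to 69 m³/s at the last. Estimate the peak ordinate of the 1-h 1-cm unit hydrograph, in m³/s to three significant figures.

Direct runoff: 0.00, 71.75, 220.50, 133.25, 81.00, 48.75, 29.50, 17.25, 0.00 m³/s; ΣQ_DR = 602.0 m³/s, peak = 220.50 m³/s.
Runoff depth d = ΣQ_DR·Δt / A = 602.0 × 3600 / (144 km²) = 15.05 mm.
The 1-cm UH is the DRH scaled by (10 mm)/d, so U_p = 220.50 × 10/15.05 = 147 m³/s.

U_p ≈ 147 m³/s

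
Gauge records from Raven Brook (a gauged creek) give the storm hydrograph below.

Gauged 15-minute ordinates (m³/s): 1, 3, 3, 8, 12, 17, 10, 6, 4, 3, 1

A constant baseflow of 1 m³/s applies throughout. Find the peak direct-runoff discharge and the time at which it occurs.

Subtracting baseflow gives direct-runoff ordinates: 0.0, 2.0, 2.0, 7.0, 11.0, 16.0, 9.0, 5.0, 3.0, 2.0, 0.0 m³/s.
The maximum is 16.0 m³/s, occurring at the reading for t = 1.25 h.

Q_p = 16.0 m³/s at t = 1.25 h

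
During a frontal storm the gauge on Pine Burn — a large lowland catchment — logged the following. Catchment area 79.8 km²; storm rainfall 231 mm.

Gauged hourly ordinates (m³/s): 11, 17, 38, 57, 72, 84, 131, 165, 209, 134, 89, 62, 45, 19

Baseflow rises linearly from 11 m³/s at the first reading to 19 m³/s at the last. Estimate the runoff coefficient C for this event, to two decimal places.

C ≈ 0.18

ΣQ_DR = 923.0 m³/s; V = ΣQ_DR·Δt = 3.323 × 10^6 m³.
Runoff depth d = V / A = 41.64 mm.
C = d / P = 41.64 / 231 = 0.18.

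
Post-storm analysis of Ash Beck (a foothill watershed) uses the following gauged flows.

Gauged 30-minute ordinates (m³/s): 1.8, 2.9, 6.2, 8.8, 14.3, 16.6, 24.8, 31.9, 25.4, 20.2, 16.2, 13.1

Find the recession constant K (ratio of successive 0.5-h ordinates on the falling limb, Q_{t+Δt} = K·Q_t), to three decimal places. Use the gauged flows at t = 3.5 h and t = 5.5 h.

K ≈ 0.801

Using the recession-limb readings at t = 3.5 h and t = 5.5 h: Q falls from 31.9 to 13.1 m³/s over 4 intervals.
K = (Q₂/Q₁)^(1/4) = (13.1/31.9)^(1/4) = 0.801.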